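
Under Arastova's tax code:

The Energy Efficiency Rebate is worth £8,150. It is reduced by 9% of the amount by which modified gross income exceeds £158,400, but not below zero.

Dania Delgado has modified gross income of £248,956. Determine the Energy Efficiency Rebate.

Energy Efficiency Rebate: 9% of the £90,556 excess over £158,400 is £8,150.04 ≥ base, so the credit is £0.

£0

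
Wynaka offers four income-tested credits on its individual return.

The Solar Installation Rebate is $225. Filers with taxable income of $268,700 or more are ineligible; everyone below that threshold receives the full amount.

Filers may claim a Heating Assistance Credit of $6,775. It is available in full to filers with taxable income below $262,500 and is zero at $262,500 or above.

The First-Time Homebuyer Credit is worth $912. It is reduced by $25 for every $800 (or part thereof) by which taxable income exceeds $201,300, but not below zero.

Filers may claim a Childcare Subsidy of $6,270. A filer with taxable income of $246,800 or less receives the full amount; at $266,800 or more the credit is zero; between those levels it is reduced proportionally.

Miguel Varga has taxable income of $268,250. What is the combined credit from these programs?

Solar Installation Rebate: $268,250 is below the $268,700 cutoff, so the full $225 applies.
Heating Assistance Credit: $268,250 meets or exceeds the $262,500 cutoff, so the credit is $0.
First-Time Homebuyer Credit: income exceeds $201,300 by $66,950 → 84 increments × $25 = $2,100 ≥ base, so the credit is $0.
Childcare Subsidy: $268,250 is at or above $266,800, so the credit is $0.
Total: $225 + $0 + $0 + $0 = $225.

$225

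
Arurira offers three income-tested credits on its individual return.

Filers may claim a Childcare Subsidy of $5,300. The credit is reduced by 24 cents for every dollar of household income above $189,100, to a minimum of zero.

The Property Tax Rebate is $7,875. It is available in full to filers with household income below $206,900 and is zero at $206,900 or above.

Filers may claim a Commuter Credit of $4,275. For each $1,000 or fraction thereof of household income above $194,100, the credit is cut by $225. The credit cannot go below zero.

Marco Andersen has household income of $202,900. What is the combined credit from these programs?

$12,113

Childcare Subsidy: 24% of the $13,800 excess over $189,100 is $3,312; credit = $5,300 − $3,312 = $1,988.
Property Tax Rebate: $202,900 is below the $206,900 cutoff, so the full $7,875 applies.
Commuter Credit: income exceeds $194,100 by $8,800, which is 9 full-or-partial $1,000 increments; reduction = 9 × $225 = $2,025, leaving $2,250.
Total: $1,988 + $7,875 + $2,250 = $12,113.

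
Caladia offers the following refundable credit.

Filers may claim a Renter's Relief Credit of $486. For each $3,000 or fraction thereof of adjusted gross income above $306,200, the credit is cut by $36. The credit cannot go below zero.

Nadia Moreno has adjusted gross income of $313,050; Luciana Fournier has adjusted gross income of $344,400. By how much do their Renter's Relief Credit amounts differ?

$360

Nadia ($313,050): Renter's Relief Credit: income exceeds $306,200 by $6,850, which is 3 full-or-partial $3,000 increments; reduction = 3 × $36 = $108, leaving $378.
Luciana ($344,400): Renter's Relief Credit: income exceeds $306,200 by $38,200, which is 13 full-or-partial $3,000 increments; reduction = 13 × $36 = $468, leaving $18.
Difference: |$378 − $18| = $360.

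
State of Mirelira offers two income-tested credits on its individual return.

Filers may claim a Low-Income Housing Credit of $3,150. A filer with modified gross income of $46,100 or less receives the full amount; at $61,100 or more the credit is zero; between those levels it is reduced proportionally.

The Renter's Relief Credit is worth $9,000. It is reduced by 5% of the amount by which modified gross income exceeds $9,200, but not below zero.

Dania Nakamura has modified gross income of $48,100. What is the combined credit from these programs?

Low-Income Housing Credit: $48,100 is $2,000 into a $15,000 phase-out range, leaving 13,000/15,000 of the credit: $3,150 × 13,000/15,000 = $2,730.
Renter's Relief Credit: 5% of the $38,900 excess over $9,200 is $1,945; credit = $9,000 − $1,945 = $7,055.
Total: $2,730 + $7,055 = $9,785.

$9,785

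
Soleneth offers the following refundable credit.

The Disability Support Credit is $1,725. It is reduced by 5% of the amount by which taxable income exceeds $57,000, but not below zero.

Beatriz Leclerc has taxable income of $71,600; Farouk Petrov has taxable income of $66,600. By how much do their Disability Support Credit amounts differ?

Beatriz ($71,600): Disability Support Credit: 5% of the $14,600 excess over $57,000 is $730; credit = $1,725 − $730 = $995.
Farouk ($66,600): Disability Support Credit: 5% of the $9,600 excess over $57,000 is $480; credit = $1,725 − $480 = $1,245.
Difference: |$995 − $1,245| = $250.

$250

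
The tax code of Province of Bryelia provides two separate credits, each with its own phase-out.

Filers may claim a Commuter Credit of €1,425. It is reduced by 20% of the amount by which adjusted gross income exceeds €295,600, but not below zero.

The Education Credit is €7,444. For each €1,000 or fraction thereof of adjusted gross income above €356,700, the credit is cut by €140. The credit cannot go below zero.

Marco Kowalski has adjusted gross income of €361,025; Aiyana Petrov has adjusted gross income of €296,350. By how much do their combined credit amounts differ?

€1,975

Marco (€361,025): Commuter Credit: 20% of the €65,425 excess over €295,600 is €13,085 ≥ base, so the credit is €0. Education Credit: income exceeds €356,700 by €4,325, which is 5 full-or-partial €1,000 increments; reduction = 5 × €140 = €700, leaving €6,744. total €0 + €6,744 = €6,744
Aiyana (€296,350): Commuter Credit: 20% of the €750 excess over €295,600 is €150; credit = €1,425 − €150 = €1,275. Education Credit: €296,350 is at or below the €356,700 threshold, so the full €7,444 applies. total €1,275 + €7,444 = €8,719
Difference: |€6,744 − €8,719| = €1,975.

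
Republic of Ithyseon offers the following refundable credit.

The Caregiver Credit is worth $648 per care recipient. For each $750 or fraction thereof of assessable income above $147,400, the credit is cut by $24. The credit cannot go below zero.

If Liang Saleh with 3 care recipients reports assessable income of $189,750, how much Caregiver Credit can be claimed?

$576

Caregiver Credit: base = 3 × $648 = $1,944. income exceeds $147,400 by $42,350, which is 57 full-or-partial $750 increments; reduction = 57 × $24 = $1,368, leaving $576.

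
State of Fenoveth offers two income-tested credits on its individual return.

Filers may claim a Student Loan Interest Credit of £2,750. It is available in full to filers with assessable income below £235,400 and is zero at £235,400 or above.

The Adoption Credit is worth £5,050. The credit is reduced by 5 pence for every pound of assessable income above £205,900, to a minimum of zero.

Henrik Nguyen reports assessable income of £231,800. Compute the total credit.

Student Loan Interest Credit: £231,800 is below the £235,400 cutoff, so the full £2,750 applies.
Adoption Credit: 5% of the £25,900 excess over £205,900 is £1,295; credit = £5,050 − £1,295 = £3,755.
Total: £2,750 + £3,755 = £6,505.

£6,505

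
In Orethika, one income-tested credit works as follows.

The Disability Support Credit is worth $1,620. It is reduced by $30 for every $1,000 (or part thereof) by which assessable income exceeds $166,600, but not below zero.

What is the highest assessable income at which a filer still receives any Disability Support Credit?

$219,600

After 53 increments the reduction is 53 × $30 = $1,590, leaving $30; one more increment wipes it out. Increment 53 ends at excess 53 × $1,000 = $53,000, so the highest qualifying income is $166,600 + $53,000 = $219,600.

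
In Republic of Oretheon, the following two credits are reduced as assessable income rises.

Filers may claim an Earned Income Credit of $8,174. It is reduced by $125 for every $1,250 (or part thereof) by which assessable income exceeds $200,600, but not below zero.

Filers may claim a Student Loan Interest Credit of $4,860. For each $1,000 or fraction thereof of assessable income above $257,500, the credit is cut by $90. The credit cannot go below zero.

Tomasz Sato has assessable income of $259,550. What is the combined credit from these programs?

$6,764

Earned Income Credit: income exceeds $200,600 by $58,950, which is 48 full-or-partial $1,250 increments; reduction = 48 × $125 = $6,000, leaving $2,174.
Student Loan Interest Credit: income exceeds $257,500 by $2,050, which is 3 full-or-partial $1,000 increments; reduction = 3 × $90 = $270, leaving $4,590.
Total: $2,174 + $4,590 = $6,764.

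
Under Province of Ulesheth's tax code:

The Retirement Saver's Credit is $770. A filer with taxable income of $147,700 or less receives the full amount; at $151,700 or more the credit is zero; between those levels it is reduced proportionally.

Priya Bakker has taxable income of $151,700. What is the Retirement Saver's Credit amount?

Retirement Saver's Credit: $151,700 is at or above $151,700, so the credit is $0.

$0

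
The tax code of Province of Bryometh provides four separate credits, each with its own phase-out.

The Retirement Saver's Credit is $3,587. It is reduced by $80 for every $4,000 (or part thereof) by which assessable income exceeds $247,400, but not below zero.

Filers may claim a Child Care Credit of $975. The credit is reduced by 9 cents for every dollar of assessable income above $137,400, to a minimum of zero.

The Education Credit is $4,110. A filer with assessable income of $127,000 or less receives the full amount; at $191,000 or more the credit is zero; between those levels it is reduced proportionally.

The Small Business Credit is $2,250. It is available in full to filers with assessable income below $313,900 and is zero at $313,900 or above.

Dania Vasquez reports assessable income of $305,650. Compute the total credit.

Retirement Saver's Credit: income exceeds $247,400 by $58,250, which is 15 full-or-partial $4,000 increments; reduction = 15 × $80 = $1,200, leaving $2,387.
Child Care Credit: 9% of the $168,250 excess over $137,400 is $15,142.50 ≥ base, so the credit is $0.
Education Credit: $305,650 is at or above $191,000, so the credit is $0.
Small Business Credit: $305,650 is below the $313,900 cutoff, so the full $2,250 applies.
Total: $2,387 + $0 + $0 + $2,250 = $4,637.

$4,637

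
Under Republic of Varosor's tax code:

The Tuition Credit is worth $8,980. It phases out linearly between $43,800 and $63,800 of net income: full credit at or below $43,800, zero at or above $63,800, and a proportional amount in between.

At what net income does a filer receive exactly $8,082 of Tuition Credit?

$8,082 is 8,082/8,980 of the full $8,980, so 898/8,980 of the $20,000 range has been used: income = $43,800 + $20,000 × 898/8,980 = $45,800.

$45,800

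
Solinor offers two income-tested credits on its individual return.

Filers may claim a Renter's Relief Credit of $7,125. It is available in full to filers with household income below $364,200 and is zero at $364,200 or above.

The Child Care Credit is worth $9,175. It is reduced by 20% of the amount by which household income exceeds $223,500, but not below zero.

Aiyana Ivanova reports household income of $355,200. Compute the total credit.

$7,125

Renter's Relief Credit: $355,200 is below the $364,200 cutoff, so the full $7,125 applies.
Child Care Credit: 20% of the $131,700 excess over $223,500 is $26,340 ≥ base, so the credit is $0.
Total: $7,125 + $0 = $7,125.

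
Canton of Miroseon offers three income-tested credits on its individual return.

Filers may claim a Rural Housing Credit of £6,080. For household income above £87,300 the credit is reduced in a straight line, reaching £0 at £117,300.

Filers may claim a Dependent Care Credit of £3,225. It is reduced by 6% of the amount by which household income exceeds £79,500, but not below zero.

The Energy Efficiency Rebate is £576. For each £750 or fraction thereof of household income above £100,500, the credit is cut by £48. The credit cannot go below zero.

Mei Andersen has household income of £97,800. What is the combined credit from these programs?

Rural Housing Credit: £97,800 is £10,500 into a £30,000 phase-out range, leaving 19,500/30,000 of the credit: £6,080 × 19,500/30,000 = £3,952.
Dependent Care Credit: 6% of the £18,300 excess over £79,500 is £1,098; credit = £3,225 − £1,098 = £2,127.
Energy Efficiency Rebate: £97,800 is at or below the £100,500 threshold, so the full £576 applies.
Total: £3,952 + £2,127 + £576 = £6,655.

£6,655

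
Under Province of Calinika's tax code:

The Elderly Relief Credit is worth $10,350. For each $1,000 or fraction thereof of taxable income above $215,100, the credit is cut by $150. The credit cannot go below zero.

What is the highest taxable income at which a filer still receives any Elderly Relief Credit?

After 68 increments the reduction is 68 × $150 = $10,200, leaving $150; one more increment wipes it out. Increment 68 ends at excess 68 × $1,000 = $68,000, so the highest qualifying income is $215,100 + $68,000 = $283,100.

$283,100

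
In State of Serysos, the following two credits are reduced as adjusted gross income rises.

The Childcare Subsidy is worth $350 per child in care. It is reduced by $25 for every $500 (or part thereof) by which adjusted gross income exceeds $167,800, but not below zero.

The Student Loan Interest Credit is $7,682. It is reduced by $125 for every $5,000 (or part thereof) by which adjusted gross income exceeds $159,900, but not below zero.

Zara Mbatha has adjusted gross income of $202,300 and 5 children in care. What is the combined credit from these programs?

Childcare Subsidy: base = 5 × $350 = $1,750. income exceeds $167,800 by $34,500, which is 69 full-or-partial $500 increments; reduction = 69 × $25 = $1,725, leaving $25.
Student Loan Interest Credit: income exceeds $159,900 by $42,400, which is 9 full-or-partial $5,000 increments; reduction = 9 × $125 = $1,125, leaving $6,557.
Total: $25 + $6,557 = $6,582.

$6,582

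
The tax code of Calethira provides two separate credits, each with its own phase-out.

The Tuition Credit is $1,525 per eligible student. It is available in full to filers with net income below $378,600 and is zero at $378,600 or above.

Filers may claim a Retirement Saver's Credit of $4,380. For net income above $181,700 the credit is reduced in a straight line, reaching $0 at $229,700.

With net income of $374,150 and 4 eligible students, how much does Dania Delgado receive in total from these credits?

$6,100

Tuition Credit: base = 4 × $1,525 = $6,100. $374,150 is below the $378,600 cutoff, so the full $6,100 applies.
Retirement Saver's Credit: $374,150 is at or above $229,700, so the credit is $0.
Total: $6,100 + $0 = $6,100.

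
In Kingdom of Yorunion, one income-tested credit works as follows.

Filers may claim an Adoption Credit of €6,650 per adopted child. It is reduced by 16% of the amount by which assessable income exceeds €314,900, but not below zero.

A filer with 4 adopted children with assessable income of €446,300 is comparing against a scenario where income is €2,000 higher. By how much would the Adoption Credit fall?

€320

At €446,300 — base = 4 × €6,650 = €26,600. 16% of the €131,400 excess over €314,900 is €21,024; credit = €26,600 − €21,024 = €5,576.
At €448,300 — base = 4 × €6,650 = €26,600. 16% of the €133,400 excess over €314,900 is €21,344; credit = €26,600 − €21,344 = €5,256.
Lost: €5,576 − €5,256 = €320.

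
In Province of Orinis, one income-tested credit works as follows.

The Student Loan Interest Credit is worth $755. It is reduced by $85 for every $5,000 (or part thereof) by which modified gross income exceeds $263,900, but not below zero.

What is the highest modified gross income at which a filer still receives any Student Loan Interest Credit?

$303,900

After 8 increments the reduction is 8 × $85 = $680, leaving $75; one more increment wipes it out. Increment 8 ends at excess 8 × $5,000 = $40,000, so the highest qualifying income is $263,900 + $40,000 = $303,900.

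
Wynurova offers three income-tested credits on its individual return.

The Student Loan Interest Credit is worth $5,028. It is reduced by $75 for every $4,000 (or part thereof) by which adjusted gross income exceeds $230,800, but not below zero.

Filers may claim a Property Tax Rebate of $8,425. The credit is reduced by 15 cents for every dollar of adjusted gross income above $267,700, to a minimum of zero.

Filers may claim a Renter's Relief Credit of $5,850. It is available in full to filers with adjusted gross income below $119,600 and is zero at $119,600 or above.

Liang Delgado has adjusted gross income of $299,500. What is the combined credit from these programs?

Student Loan Interest Credit: income exceeds $230,800 by $68,700, which is 18 full-or-partial $4,000 increments; reduction = 18 × $75 = $1,350, leaving $3,678.
Property Tax Rebate: 15% of the $31,800 excess over $267,700 is $4,770; credit = $8,425 − $4,770 = $3,655.
Renter's Relief Credit: $299,500 meets or exceeds the $119,600 cutoff, so the credit is $0.
Total: $3,678 + $3,655 + $0 = $7,333.

$7,333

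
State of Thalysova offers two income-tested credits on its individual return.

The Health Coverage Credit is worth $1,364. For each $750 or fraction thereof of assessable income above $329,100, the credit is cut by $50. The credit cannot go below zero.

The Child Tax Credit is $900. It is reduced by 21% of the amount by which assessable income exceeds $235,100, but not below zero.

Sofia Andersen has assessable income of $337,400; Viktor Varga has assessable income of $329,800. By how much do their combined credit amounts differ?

Sofia ($337,400): Health Coverage Credit: income exceeds $329,100 by $8,300, which is 12 full-or-partial $750 increments; reduction = 12 × $50 = $600, leaving $764. Child Tax Credit: 21% of the $102,300 excess over $235,100 is $21,483 ≥ base, so the credit is $0. total $764 + $0 = $764
Viktor ($329,800): Health Coverage Credit: income exceeds $329,100 by $700, which is 1 full-or-partial $750 increment; reduction = 1 × $50 = $50, leaving $1,314. Child Tax Credit: 21% of the $94,700 excess over $235,100 is $19,887 ≥ base, so the credit is $0. total $1,314 + $0 = $1,314
Difference: |$764 − $1,314| = $550.

$550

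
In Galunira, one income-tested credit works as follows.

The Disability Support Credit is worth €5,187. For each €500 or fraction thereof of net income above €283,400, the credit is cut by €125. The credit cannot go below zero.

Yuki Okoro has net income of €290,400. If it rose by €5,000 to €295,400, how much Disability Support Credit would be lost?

€1,250

At €290,400 — income exceeds €283,400 by €7,000, which is 14 full-or-partial €500 increments; reduction = 14 × €125 = €1,750, leaving €3,437.
At €295,400 — income exceeds €283,400 by €12,000, which is 24 full-or-partial €500 increments; reduction = 24 × €125 = €3,000, leaving €2,187.
Lost: €3,437 − €2,187 = €1,250.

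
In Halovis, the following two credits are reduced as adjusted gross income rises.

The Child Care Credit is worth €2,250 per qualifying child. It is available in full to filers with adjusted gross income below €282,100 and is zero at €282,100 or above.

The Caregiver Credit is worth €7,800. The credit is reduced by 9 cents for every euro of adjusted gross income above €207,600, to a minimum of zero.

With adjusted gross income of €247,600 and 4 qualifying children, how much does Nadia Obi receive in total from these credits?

€13,200

Child Care Credit: base = 4 × €2,250 = €9,000. €247,600 is below the €282,100 cutoff, so the full €9,000 applies.
Caregiver Credit: 9% of the €40,000 excess over €207,600 is €3,600; credit = €7,800 − €3,600 = €4,200.
Total: €9,000 + €4,200 = €13,200.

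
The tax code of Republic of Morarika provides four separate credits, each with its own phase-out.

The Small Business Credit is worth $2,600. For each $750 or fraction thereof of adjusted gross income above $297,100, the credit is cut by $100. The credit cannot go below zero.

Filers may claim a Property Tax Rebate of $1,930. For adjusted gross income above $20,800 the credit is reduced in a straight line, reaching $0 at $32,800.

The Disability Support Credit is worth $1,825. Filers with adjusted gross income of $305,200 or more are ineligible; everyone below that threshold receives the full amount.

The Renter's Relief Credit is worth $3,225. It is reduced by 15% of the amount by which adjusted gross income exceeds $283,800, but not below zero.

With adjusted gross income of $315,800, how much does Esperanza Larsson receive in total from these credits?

$100

Small Business Credit: income exceeds $297,100 by $18,700, which is 25 full-or-partial $750 increments; reduction = 25 × $100 = $2,500, leaving $100.
Property Tax Rebate: $315,800 is at or above $32,800, so the credit is $0.
Disability Support Credit: $315,800 meets or exceeds the $305,200 cutoff, so the credit is $0.
Renter's Relief Credit: 15% of the $32,000 excess over $283,800 is $4,800 ≥ base, so the credit is $0.
Total: $100 + $0 + $0 + $0 = $100.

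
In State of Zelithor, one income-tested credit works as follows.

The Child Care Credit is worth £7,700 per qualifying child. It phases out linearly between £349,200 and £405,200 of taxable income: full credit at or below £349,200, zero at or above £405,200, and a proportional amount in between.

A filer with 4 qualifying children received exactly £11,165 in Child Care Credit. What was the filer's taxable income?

£384,900

Full credit = 4 × £7,700 = £30,800.
£11,165 is 11,165/30,800 of the full £30,800, so 19,635/30,800 of the £56,000 range has been used: income = £349,200 + £56,000 × 19,635/30,800 = £384,900.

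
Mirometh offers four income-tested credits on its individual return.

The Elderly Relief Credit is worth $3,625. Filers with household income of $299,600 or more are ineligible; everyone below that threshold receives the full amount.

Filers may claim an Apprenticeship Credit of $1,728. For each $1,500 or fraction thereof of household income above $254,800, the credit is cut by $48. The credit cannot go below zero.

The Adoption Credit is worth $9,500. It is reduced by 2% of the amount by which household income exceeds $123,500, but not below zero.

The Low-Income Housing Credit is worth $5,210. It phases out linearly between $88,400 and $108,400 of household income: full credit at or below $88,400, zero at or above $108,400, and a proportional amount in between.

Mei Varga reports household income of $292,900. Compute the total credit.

Elderly Relief Credit: $292,900 is below the $299,600 cutoff, so the full $3,625 applies.
Apprenticeship Credit: income exceeds $254,800 by $38,100, which is 26 full-or-partial $1,500 increments; reduction = 26 × $48 = $1,248, leaving $480.
Adoption Credit: 2% of the $169,400 excess over $123,500 is $3,388; credit = $9,500 − $3,388 = $6,112.
Low-Income Housing Credit: $292,900 is at or above $108,400, so the credit is $0.
Total: $3,625 + $480 + $6,112 + $0 = $10,217.

$10,217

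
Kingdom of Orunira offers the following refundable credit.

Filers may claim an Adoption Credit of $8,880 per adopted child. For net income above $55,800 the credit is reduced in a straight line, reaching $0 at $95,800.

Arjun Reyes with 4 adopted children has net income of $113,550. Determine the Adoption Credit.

Adoption Credit: base = 4 × $8,880 = $35,520. $113,550 is at or above $95,800, so the credit is $0.

$0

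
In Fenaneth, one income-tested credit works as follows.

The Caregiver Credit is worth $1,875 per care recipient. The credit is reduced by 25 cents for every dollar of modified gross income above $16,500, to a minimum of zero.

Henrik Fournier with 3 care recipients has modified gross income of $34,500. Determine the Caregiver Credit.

Caregiver Credit: base = 3 × $1,875 = $5,625. 25% of the $18,000 excess over $16,500 is $4,500; credit = $5,625 − $4,500 = $1,125.

$1,125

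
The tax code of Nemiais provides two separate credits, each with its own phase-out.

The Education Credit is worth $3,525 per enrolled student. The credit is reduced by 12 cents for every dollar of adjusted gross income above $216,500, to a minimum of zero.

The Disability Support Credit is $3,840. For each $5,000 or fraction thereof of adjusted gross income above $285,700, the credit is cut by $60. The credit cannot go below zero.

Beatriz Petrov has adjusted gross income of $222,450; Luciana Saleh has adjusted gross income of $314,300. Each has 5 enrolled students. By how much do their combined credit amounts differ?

Beatriz ($222,450): Education Credit: base = 5 × $3,525 = $17,625. 12% of the $5,950 excess over $216,500 is $714; credit = $17,625 − $714 = $16,911. Disability Support Credit: $222,450 is at or below the $285,700 threshold, so the full $3,840 applies. total $16,911 + $3,840 = $20,751
Luciana ($314,300): Education Credit: base = 5 × $3,525 = $17,625. 12% of the $97,800 excess over $216,500 is $11,736; credit = $17,625 − $11,736 = $5,889. Disability Support Credit: income exceeds $285,700 by $28,600, which is 6 full-or-partial $5,000 increments; reduction = 6 × $60 = $360, leaving $3,480. total $5,889 + $3,480 = $9,369
Difference: |$20,751 − $9,369| = $11,382.

$11,382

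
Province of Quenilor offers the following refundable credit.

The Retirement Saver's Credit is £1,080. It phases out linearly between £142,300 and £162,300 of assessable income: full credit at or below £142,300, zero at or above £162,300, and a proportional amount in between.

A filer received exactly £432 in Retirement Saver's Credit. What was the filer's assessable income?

£432 is 432/1,080 of the full £1,080, so 648/1,080 of the £20,000 range has been used: income = £142,300 + £20,000 × 648/1,080 = £154,300.

£154,300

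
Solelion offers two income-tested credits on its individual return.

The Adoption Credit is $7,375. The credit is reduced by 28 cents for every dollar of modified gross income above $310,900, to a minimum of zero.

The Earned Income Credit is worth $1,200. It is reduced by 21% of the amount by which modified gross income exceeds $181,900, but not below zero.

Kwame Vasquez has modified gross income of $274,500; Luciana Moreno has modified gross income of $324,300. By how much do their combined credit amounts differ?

Kwame ($274,500): Adoption Credit: $274,500 is at or below the $310,900 threshold, so the full $7,375 applies. Earned Income Credit: 21% of the $92,600 excess over $181,900 is $19,446 ≥ base, so the credit is $0. total $7,375 + $0 = $7,375
Luciana ($324,300): Adoption Credit: 28% of the $13,400 excess over $310,900 is $3,752; credit = $7,375 − $3,752 = $3,623. Earned Income Credit: 21% of the $142,400 excess over $181,900 is $29,904 ≥ base, so the credit is $0. total $3,623 + $0 = $3,623
Difference: |$7,375 − $3,623| = $3,752.

$3,752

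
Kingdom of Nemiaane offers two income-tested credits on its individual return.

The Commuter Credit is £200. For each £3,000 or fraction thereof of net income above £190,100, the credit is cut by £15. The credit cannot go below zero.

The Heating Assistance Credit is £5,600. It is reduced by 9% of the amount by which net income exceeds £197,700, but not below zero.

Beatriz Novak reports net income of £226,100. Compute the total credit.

£3,064

Commuter Credit: income exceeds £190,100 by £36,000, which is 12 full-or-partial £3,000 increments; reduction = 12 × £15 = £180, leaving £20.
Heating Assistance Credit: 9% of the £28,400 excess over £197,700 is £2,556; credit = £5,600 − £2,556 = £3,044.
Total: £20 + £3,044 = £3,064.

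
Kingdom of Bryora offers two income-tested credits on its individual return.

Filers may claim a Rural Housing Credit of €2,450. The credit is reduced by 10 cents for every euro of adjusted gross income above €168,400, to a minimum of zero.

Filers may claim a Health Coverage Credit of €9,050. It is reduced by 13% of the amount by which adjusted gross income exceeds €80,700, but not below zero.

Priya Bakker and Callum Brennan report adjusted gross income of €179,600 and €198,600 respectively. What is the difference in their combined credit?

€1,330

Priya (€179,600): Rural Housing Credit: 10% of the €11,200 excess over €168,400 is €1,120; credit = €2,450 − €1,120 = €1,330. Health Coverage Credit: 13% of the €98,900 excess over €80,700 is €12,857 ≥ base, so the credit is €0. total €1,330 + €0 = €1,330
Callum (€198,600): Rural Housing Credit: 10% of the €30,200 excess over €168,400 is €3,020 ≥ base, so the credit is €0. Health Coverage Credit: 13% of the €117,900 excess over €80,700 is €15,327 ≥ base, so the credit is €0. total €0 + €0 = €0
Difference: |€1,330 − €0| = €1,330.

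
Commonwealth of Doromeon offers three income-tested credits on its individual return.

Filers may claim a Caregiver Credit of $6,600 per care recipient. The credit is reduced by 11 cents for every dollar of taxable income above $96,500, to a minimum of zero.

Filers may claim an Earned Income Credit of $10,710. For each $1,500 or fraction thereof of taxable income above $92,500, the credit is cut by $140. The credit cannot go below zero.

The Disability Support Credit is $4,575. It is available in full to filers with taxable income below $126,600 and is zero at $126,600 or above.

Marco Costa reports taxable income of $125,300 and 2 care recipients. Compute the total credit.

$22,237

Caregiver Credit: base = 2 × $6,600 = $13,200. 11% of the $28,800 excess over $96,500 is $3,168; credit = $13,200 − $3,168 = $10,032.
Earned Income Credit: income exceeds $92,500 by $32,800, which is 22 full-or-partial $1,500 increments; reduction = 22 × $140 = $3,080, leaving $7,630.
Disability Support Credit: $125,300 is below the $126,600 cutoff, so the full $4,575 applies.
Total: $10,032 + $7,630 + $4,575 = $22,237.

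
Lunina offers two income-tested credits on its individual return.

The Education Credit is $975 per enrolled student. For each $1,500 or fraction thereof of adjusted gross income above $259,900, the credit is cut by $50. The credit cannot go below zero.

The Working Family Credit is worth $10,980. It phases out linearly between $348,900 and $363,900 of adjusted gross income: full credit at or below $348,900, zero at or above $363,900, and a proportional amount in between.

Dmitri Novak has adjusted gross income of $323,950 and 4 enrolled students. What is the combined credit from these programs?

$12,730

Education Credit: base = 4 × $975 = $3,900. income exceeds $259,900 by $64,050, which is 43 full-or-partial $1,500 increments; reduction = 43 × $50 = $2,150, leaving $1,750.
Working Family Credit: $323,950 is at or below the $348,900 threshold, so the full $10,980 applies.
Total: $1,750 + $10,980 = $12,730.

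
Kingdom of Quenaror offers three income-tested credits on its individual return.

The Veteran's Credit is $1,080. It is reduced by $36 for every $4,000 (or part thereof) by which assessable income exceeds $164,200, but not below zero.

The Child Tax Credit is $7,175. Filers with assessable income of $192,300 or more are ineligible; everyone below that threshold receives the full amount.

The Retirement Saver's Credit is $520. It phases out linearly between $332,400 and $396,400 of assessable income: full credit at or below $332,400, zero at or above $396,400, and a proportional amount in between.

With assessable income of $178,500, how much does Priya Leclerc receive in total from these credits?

Veteran's Credit: income exceeds $164,200 by $14,300, which is 4 full-or-partial $4,000 increments; reduction = 4 × $36 = $144, leaving $936.
Child Tax Credit: $178,500 is below the $192,300 cutoff, so the full $7,175 applies.
Retirement Saver's Credit: $178,500 is at or below the $332,400 threshold, so the full $520 applies.
Total: $936 + $7,175 + $520 = $8,631.

$8,631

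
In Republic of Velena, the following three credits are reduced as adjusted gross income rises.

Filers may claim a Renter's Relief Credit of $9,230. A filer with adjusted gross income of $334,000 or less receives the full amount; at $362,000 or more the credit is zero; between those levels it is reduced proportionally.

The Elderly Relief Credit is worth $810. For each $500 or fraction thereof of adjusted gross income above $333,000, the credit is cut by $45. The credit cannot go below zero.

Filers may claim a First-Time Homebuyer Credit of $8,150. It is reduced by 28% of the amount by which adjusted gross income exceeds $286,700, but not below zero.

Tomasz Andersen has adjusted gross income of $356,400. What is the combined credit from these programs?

Renter's Relief Credit: $356,400 is $22,400 into a $28,000 phase-out range, leaving 5,600/28,000 of the credit: $9,230 × 5,600/28,000 = $1,846.
Elderly Relief Credit: income exceeds $333,000 by $23,400 → 47 increments × $45 = $2,115 ≥ base, so the credit is $0.
First-Time Homebuyer Credit: 28% of the $69,700 excess over $286,700 is $19,516 ≥ base, so the credit is $0.
Total: $1,846 + $0 + $0 = $1,846.

$1,846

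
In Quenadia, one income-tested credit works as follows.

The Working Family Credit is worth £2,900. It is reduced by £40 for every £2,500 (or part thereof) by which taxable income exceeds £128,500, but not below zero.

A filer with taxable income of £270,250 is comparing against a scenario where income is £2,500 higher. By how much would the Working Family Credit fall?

£40

At £270,250 — income exceeds £128,500 by £141,750, which is 57 full-or-partial £2,500 increments; reduction = 57 × £40 = £2,280, leaving £620.
At £272,750 — income exceeds £128,500 by £144,250, which is 58 full-or-partial £2,500 increments; reduction = 58 × £40 = £2,320, leaving £580.
Lost: £620 − £580 = £40.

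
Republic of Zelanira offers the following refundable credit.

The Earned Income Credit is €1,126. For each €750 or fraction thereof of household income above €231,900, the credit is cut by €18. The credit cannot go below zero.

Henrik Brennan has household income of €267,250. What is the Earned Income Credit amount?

Earned Income Credit: income exceeds €231,900 by €35,350, which is 48 full-or-partial €750 increments; reduction = 48 × €18 = €864, leaving €262.

€262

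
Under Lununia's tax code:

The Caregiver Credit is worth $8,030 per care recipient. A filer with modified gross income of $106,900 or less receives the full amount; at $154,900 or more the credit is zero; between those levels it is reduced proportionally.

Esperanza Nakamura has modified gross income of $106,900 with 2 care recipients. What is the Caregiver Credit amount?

Caregiver Credit: base = 2 × $8,030 = $16,060. $106,900 is at or below the $106,900 threshold, so the full $16,060 applies.

$16,060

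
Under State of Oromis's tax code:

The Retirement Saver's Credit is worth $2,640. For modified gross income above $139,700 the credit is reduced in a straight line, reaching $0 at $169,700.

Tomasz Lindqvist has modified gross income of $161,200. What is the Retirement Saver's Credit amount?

Retirement Saver's Credit: $161,200 is $21,500 into a $30,000 phase-out range, leaving 8,500/30,000 of the credit: $2,640 × 8,500/30,000 = $748.

$748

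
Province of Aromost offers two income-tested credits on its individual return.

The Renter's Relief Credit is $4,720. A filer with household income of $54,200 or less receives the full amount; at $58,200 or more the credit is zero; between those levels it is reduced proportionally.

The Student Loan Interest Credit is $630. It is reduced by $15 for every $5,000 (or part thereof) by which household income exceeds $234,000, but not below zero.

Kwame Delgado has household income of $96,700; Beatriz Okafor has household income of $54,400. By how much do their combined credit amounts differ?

$4,484

Kwame ($96,700): Renter's Relief Credit: $96,700 is at or above $58,200, so the credit is $0. Student Loan Interest Credit: $96,700 is at or below the $234,000 threshold, so the full $630 applies. total $0 + $630 = $630
Beatriz ($54,400): Renter's Relief Credit: $54,400 is $200 into a $4,000 phase-out range, leaving 3,800/4,000 of the credit: $4,720 × 3,800/4,000 = $4,484. Student Loan Interest Credit: $54,400 is at or below the $234,000 threshold, so the full $630 applies. total $4,484 + $630 = $5,114
Difference: |$630 − $5,114| = $4,484.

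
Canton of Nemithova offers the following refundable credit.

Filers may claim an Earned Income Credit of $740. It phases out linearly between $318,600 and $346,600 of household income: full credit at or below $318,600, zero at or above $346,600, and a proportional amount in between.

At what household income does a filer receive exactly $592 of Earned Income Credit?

$324,200

$592 is 592/740 of the full $740, so 148/740 of the $28,000 range has been used: income = $318,600 + $28,000 × 148/740 = $324,200.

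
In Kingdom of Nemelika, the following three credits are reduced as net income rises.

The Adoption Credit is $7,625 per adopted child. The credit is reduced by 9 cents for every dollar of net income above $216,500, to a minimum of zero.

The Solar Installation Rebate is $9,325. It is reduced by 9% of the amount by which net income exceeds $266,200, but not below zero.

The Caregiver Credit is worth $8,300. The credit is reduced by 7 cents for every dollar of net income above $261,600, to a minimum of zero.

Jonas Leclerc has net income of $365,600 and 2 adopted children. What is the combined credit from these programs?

Adoption Credit: base = 2 × $7,625 = $15,250. 9% of the $149,100 excess over $216,500 is $13,419; credit = $15,250 − $13,419 = $1,831.
Solar Installation Rebate: 9% of the $99,400 excess over $266,200 is $8,946; credit = $9,325 − $8,946 = $379.
Caregiver Credit: 7% of the $104,000 excess over $261,600 is $7,280; credit = $8,300 − $7,280 = $1,020.
Total: $1,831 + $379 + $1,020 = $3,230.

$3,230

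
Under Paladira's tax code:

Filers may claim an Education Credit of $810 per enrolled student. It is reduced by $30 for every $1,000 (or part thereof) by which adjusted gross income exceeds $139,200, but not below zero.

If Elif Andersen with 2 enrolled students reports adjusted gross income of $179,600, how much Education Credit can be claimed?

$390

Education Credit: base = 2 × $810 = $1,620. income exceeds $139,200 by $40,400, which is 41 full-or-partial $1,000 increments; reduction = 41 × $30 = $1,230, leaving $390.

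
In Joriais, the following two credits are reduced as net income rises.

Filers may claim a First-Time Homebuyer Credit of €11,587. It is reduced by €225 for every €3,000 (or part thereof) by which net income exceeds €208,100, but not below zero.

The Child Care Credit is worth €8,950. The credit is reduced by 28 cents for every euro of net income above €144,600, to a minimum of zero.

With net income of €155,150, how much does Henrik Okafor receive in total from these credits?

€17,583

First-Time Homebuyer Credit: €155,150 is at or below the €208,100 threshold, so the full €11,587 applies.
Child Care Credit: 28% of the €10,550 excess over €144,600 is €2,954; credit = €8,950 − €2,954 = €5,996.
Total: €11,587 + €5,996 = €17,583.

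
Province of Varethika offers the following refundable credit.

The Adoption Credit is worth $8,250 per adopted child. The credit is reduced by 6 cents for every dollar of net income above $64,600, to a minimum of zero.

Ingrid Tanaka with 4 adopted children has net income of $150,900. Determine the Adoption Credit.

$27,822

Adoption Credit: base = 4 × $8,250 = $33,000. 6% of the $86,300 excess over $64,600 is $5,178; credit = $33,000 − $5,178 = $27,822.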